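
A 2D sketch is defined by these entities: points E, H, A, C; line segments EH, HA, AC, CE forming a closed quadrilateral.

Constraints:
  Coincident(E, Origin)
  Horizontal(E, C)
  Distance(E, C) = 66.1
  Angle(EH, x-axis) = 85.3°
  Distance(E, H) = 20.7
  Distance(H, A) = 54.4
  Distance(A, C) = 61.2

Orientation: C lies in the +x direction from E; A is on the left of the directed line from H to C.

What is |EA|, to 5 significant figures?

70.759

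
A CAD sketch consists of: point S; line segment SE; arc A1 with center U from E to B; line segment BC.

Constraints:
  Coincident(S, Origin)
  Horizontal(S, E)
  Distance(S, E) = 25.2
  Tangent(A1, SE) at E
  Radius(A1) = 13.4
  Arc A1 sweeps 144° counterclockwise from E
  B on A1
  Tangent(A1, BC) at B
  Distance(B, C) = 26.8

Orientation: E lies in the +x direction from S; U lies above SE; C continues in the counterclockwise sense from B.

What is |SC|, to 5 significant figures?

41.585

S is at the origin; SE is horizontal with |SE| = 25.2 and E on the +x side, so E = (25.200, 0.0000). The tangent condition forces UE to be normal to SE, so U = E + (0, 13.4) = (25.200, 13.400). On A1, E sits at bearing -90° from U; a 144° counterclockwise sweep puts B at bearing 54°, so B = U + 13.4·(cos 54°, sin 54°) = (33.076, 24.241). The tangent condition forces UB to be normal to BC, so BC runs along (−sin 54°, cos 54°); with |BC| = 26.8, C = (11.395, 39.993). Then |SC| = |C − S| = 41.585.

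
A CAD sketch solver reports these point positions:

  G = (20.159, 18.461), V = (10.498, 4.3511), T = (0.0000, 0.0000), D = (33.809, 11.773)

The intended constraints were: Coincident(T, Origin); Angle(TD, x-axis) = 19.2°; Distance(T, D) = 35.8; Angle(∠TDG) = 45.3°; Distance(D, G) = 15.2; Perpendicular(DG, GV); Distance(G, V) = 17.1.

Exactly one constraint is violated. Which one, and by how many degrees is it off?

Perpendicular(DG, GV) — off by 8.30°.

T = (0.00, 0.00) ✓; TD at 19.20° ✓; |TD| = 35.80 ✓; ∠TDG = 45.30° ✓; |DG| = 15.20 ✓; ∠(DG, GV) = 81.70° ✗; |GV| = 17.10 ✓.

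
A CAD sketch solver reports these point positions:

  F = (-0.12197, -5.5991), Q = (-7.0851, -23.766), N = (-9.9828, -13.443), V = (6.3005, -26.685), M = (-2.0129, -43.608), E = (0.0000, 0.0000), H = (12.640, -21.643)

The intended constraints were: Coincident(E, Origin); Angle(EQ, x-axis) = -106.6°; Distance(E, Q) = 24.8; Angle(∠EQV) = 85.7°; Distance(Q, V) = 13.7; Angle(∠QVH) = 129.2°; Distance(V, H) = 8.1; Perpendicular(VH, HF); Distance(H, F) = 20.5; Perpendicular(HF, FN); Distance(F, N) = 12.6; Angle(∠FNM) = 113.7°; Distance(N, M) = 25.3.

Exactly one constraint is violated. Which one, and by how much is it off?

Distance(N, M) = 25.3 — off by 5.90.

E = (0.00, 0.00) ✓; EQ at -106.6° ✓; |EQ| = 24.80 ✓; ∠EQV = 85.70° ✓; |QV| = 13.70 ✓; ∠QVH = 129.2° ✓; |VH| = 8.100 ✓; ∠(VH, HF) = 90.00° ✓; |HF| = 20.50 ✓; ∠(HF, FN) = 90.00° ✓; |FN| = 12.60 ✓; ∠FNM = 113.7° ✓; |NM| = 31.20 ✗.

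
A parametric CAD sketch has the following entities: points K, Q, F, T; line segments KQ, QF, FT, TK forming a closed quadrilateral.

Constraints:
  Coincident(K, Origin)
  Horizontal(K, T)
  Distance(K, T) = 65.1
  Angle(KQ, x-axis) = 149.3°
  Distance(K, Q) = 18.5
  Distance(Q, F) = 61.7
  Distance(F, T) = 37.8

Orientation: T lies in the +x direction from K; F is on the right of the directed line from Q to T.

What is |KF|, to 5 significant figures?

43.219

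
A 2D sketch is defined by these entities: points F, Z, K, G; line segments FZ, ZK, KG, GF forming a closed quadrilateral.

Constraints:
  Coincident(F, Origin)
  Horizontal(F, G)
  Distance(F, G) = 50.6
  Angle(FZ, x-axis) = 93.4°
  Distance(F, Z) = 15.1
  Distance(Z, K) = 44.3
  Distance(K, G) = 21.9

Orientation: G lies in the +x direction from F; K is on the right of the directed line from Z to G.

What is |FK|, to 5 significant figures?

35.715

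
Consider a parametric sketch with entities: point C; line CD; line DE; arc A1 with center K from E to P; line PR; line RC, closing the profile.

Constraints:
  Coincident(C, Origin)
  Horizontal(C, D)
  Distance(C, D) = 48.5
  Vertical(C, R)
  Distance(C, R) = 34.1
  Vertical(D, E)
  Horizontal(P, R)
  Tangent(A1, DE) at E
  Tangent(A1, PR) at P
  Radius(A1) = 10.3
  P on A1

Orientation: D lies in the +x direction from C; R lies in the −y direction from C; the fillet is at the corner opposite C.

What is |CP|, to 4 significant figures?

51.21

The virtual corner opposite C is at (48.50, -34.10). Tangency of A1 to DE means the radius KE is perpendicular to DE and the tangent condition forces KP to be normal to PR, with radius 10.3, so the center K sits 10.3 in from both sides at K = (38.20, -23.80). That places the tangent points at E = (48.50, -23.80) on DE and P = (38.20, -34.10) on PR. Then |CP| = |P − C| = 51.21.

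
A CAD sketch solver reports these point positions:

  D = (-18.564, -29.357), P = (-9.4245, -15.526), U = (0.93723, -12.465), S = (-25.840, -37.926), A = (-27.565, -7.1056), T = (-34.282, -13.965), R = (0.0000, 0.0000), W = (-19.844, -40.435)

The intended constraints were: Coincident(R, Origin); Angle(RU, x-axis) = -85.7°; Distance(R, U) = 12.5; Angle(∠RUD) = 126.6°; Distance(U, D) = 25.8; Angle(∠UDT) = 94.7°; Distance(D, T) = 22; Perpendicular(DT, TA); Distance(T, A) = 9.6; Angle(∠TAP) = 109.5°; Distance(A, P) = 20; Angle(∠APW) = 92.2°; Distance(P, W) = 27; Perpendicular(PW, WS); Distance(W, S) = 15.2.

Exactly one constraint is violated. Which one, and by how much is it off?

Distance(W, S) = 15.2 — off by 8.70.

R = (0.00, 0.00) ✓; RU at -85.70° ✓; |RU| = 12.50 ✓; ∠RUD = 126.6° ✓; |UD| = 25.80 ✓; ∠UDT = 94.70° ✓; |DT| = 22.00 ✓; ∠(DT, TA) = 90.00° ✓; |TA| = 9.600 ✓; ∠TAP = 109.5° ✓; |AP| = 20.00 ✓; ∠APW = 92.20° ✓; |PW| = 27.00 ✓; ∠(PW, WS) = 90.01° ✓; |WS| = 6.500 ✗.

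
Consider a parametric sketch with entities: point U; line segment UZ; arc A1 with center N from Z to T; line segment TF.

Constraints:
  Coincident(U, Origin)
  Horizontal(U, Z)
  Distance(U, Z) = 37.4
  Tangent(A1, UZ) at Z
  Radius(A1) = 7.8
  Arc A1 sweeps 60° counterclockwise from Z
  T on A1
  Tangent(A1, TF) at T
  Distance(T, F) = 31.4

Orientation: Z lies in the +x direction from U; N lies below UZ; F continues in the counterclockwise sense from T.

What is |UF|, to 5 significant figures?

34.498

U is at the origin; UZ is horizontal with |UZ| = 37.4 and Z on the +x side, so Z = (37.400, 0.0000). The tangent condition forces NZ to be normal to UZ, so N = Z + (0, -7.8) = (37.400, -7.8000). On A1, Z sits at bearing 90° from N; a 60° counterclockwise sweep puts T at bearing 150°, so T = N + 7.8·(cos 150°, sin 150°) = (30.645, -3.9000). A1 meets TF tangentially, so NT is at right angles to TF, so TF runs along (−sin 150°, cos 150°); with |TF| = 31.4, F = (14.945, -31.093). Then |UF| = |F − U| = 34.498.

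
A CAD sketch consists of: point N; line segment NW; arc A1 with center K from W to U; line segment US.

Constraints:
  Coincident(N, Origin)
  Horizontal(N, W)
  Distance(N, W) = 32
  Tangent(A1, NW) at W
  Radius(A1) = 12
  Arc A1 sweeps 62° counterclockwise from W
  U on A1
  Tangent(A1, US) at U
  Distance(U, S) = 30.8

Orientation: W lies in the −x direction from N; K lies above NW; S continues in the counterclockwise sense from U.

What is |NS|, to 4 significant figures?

34.27

N is at the origin; N and W share the same y with |NW| = 32.0 and W on the −x side, so W = (-32.00, 0.000). Tangency of A1 to NW means the radius KW is perpendicular to NW, so K = W + (0, 12) = (-32.00, 12.00). On A1, W sits at bearing -90° from K; a 62° counterclockwise sweep puts U at bearing -28°, so U = K + 12.0·(cos -28°, sin -28°) = (-21.40, 6.366). Tangency of A1 to US means the radius KU is perpendicular to US, so US runs along (−sin -28°, cos -28°); with |US| = 30.8, S = (-6.945, 33.56). Then |NS| = |S − N| = 34.27.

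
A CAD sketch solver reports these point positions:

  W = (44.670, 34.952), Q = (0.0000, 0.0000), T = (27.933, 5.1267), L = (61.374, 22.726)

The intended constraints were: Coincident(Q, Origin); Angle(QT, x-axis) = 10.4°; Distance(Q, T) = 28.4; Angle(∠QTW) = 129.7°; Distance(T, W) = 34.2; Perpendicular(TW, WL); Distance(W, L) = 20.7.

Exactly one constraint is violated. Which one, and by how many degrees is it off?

Perpendicular(TW, WL) — off by 6.90°.

Q = (0.00, 0.00) ✓; QT at 10.40° ✓; |QT| = 28.40 ✓; ∠QTW = 129.7° ✓; |TW| = 34.20 ✓; ∠(TW, WL) = 96.90° ✗; |WL| = 20.70 ✓.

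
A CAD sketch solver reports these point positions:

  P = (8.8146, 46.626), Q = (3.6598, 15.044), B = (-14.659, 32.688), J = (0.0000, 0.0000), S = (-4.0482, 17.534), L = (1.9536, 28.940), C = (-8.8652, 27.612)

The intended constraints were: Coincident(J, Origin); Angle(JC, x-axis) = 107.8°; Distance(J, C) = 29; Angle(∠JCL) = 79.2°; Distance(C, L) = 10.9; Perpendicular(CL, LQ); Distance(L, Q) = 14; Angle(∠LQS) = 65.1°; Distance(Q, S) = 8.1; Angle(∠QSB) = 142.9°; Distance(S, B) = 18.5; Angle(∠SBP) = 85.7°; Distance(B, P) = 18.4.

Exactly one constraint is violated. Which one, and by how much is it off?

Distance(B, P) = 18.4 — off by 8.90.

J = (0.00, 0.00) ✓; JC at 107.8° ✓; |JC| = 29.00 ✓; ∠JCL = 79.20° ✓; |CL| = 10.90 ✓; ∠(CL, LQ) = 90.00° ✓; |LQ| = 14.00 ✓; ∠LQS = 65.10° ✓; |QS| = 8.100 ✓; ∠QSB = 142.9° ✓; |SB| = 18.50 ✓; ∠SBP = 85.70° ✓; |BP| = 27.30 ✗.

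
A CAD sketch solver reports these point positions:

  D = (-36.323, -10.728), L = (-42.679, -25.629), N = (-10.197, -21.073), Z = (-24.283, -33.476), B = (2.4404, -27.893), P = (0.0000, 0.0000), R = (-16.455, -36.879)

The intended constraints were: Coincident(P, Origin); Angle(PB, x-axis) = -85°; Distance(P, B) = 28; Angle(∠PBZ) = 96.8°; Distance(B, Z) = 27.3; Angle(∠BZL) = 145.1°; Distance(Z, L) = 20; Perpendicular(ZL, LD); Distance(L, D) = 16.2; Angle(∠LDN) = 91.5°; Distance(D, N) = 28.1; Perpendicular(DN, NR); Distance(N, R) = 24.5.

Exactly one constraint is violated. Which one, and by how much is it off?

Distance(N, R) = 24.5 — off by 7.50.

P = (0.00, 0.00) ✓; PB at -85.00° ✓; |PB| = 28.00 ✓; ∠PBZ = 96.80° ✓; |BZ| = 27.30 ✓; ∠BZL = 145.1° ✓; |ZL| = 20.00 ✓; ∠(ZL, LD) = 90.00° ✓; |LD| = 16.20 ✓; ∠LDN = 91.50° ✓; |DN| = 28.10 ✓; ∠(DN, NR) = 90.00° ✓; |NR| = 17.00 ✗.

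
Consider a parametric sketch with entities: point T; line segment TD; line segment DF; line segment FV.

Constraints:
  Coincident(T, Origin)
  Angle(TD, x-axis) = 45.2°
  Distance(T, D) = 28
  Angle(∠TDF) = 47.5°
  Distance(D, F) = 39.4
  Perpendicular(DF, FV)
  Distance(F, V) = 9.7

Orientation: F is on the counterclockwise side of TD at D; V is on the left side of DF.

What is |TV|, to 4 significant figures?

23.22

T is at the origin; TD runs at 45.2° with length 28.0, so D = 28.0·(cos 45.2°, sin 45.2°) = (19.73, 19.87). ∠TDF = 47.5°, so DF runs at 45.2° + (180° − 47.5°) = 177.7° from the x-axis; with |DF| = 39.4, F = D + 39.4·(cos 177.7°, sin 177.7°) = (-19.64, 21.45). DF is perpendicular to FV; with |FV| = 9.7 on the left of DF, V = F + 9.7·(-0.04013, -0.9992) = (-20.03, 11.76). Then |TV| = |V − T| = 23.22.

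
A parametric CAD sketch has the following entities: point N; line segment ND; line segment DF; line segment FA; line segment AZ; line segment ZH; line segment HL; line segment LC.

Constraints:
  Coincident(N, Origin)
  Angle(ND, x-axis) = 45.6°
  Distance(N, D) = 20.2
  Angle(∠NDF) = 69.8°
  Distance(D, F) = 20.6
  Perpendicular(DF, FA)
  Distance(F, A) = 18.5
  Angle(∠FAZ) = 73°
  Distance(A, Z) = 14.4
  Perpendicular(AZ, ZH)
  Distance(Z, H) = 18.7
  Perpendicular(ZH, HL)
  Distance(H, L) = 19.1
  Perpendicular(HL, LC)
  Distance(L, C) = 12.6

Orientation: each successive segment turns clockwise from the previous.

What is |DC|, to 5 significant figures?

30.324

N is at the origin; ND runs at 45.6° with length 20.2, so D = (14.133, 14.432). ∠NDF = 69.8° gives DF at -64.600° from the x-axis; with |DF| = 20.6, F = (22.969, -4.1764). The perpendicularity gives FA at right angles to DF, so FA runs at -154.60°; with |FA| = 18.5, A = (6.2576, -12.112). ∠FAZ = 73.0° gives AZ at 98.400° from the x-axis; with |AZ| = 14.4, Z = (4.1540, 2.1339). The perpendicularity gives ZH at right angles to AZ, so ZH runs at 8.4000°; with |ZH| = 18.7, H = (22.653, 4.8656). The perpendicularity gives HL at right angles to ZH, so HL runs at -81.600°; with |HL| = 19.1, L = (25.444, -14.029). HL ⟂ LC, so LC runs at -171.60°; with |LC| = 12.6, C = (12.979, -15.870). Then |DC| = |C − D| = 30.324.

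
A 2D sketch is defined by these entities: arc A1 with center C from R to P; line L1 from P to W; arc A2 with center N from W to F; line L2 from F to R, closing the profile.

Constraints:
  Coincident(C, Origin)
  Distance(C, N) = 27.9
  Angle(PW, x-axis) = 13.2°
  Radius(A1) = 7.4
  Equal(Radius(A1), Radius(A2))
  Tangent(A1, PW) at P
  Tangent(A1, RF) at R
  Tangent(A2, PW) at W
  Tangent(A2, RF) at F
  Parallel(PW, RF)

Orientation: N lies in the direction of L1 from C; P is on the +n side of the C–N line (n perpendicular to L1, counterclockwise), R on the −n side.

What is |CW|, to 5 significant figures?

28.865

Tangency of A1 to both parallel lines with radius 7.4 puts P and R at C ± 7.4·n: P = (-1.6898, 7.2045), R = (1.6898, -7.2045). Equal radii place W and F the same way about N: W = N + 7.4·n = (25.473, 13.575), F = N − 7.4·n = (28.853, -0.83349). Then |CW| = |W − C| = 28.865.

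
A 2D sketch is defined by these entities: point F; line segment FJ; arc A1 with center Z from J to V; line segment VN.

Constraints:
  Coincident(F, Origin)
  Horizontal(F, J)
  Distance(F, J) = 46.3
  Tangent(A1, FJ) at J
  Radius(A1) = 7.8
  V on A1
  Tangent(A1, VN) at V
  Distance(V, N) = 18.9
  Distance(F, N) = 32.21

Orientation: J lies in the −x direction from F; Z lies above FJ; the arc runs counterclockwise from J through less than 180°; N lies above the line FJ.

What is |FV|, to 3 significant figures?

40.7

Checks: |ZV| = 7.800 ✓; ∠(ZV, VN) = 90.00° ✓; |VN| = 18.90 ✓; |FN| = 32.21 ✓.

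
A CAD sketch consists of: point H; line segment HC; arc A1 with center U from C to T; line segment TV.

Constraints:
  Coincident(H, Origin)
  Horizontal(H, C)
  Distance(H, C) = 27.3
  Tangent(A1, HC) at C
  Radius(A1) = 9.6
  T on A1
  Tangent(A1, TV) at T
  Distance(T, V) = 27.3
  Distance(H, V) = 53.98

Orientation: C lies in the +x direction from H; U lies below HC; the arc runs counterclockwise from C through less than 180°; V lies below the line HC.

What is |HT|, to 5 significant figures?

26.706

Checks: ∠(UC, CH) = 90.00° ✓; |UT| = 9.600 ✓; ∠(UT, TV) = 90.00° ✓; |TV| = 27.30 ✓; |HV| = 53.98 ✓.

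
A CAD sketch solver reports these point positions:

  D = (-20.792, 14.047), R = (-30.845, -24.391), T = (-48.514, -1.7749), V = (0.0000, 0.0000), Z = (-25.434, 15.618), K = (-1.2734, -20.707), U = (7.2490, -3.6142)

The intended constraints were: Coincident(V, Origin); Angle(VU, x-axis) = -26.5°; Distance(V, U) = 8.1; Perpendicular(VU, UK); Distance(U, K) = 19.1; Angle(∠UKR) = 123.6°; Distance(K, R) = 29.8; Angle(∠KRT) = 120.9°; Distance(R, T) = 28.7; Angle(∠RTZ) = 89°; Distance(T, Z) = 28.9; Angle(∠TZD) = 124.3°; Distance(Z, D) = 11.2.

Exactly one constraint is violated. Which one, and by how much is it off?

Distance(Z, D) = 11.2 — off by 6.30.

V = (0.00, 0.00) ✓; VU at -26.50° ✓; |VU| = 8.100 ✓; ∠(VU, UK) = 90.00° ✓; |UK| = 19.10 ✓; ∠UKR = 123.6° ✓; |KR| = 29.80 ✓; ∠KRT = 120.9° ✓; |RT| = 28.70 ✓; ∠RTZ = 89.00° ✓; |TZ| = 28.90 ✓; ∠TZD = 124.3° ✓; |ZD| = 4.901 ✗.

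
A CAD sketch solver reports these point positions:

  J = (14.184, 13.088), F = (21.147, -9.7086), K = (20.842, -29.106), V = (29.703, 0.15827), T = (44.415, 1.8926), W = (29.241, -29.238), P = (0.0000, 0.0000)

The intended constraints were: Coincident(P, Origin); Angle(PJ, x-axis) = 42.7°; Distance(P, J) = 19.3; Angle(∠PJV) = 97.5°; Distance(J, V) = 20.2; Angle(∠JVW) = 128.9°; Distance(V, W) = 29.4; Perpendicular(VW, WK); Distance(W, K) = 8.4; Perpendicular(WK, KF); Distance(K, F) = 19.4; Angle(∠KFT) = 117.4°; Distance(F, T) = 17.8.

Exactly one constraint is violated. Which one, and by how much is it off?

Distance(F, T) = 17.8 — off by 8.20.

P = (0.00, 0.00) ✓; PJ at 42.70° ✓; |PJ| = 19.30 ✓; ∠PJV = 97.50° ✓; |JV| = 20.20 ✓; ∠JVW = 128.9° ✓; |VW| = 29.40 ✓; ∠(VW, WK) = 90.00° ✓; |WK| = 8.400 ✓; ∠(WK, KF) = 90.00° ✓; |KF| = 19.40 ✓; ∠KFT = 117.4° ✓; |FT| = 26.00 ✗.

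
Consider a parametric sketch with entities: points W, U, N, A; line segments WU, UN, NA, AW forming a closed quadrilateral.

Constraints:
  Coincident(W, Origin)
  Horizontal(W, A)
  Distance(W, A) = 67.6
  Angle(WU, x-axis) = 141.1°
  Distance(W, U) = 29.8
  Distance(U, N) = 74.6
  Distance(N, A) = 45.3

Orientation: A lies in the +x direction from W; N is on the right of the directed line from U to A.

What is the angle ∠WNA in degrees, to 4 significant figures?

97.20°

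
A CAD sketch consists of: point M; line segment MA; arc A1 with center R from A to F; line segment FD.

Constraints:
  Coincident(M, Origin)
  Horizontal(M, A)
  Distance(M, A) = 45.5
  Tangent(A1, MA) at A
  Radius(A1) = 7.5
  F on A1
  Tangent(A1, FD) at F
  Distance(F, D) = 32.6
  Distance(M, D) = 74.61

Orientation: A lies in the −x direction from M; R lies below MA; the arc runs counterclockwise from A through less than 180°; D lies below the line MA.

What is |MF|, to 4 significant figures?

52.38

M is at the origin; M and A share the same y with |MA| = 45.5 and A on the −x side, so A = (-45.50, 0.000). A1 meets MA tangentially, so RA is at right angles to MA, so R = A + (0, -7.5) = (-45.50, -7.500). Since RF ⟂ FD (tangency), |RD| = √(7.5² + 32.6²) = 33.45 regardless of where F sits on A1. So D lies on both circle(M, 74.61) and circle(R, 33.45); the below-MA intersection is D = (-66.75, -33.34). F is the foot of the tangent from D: F = (-52.21, -4.156).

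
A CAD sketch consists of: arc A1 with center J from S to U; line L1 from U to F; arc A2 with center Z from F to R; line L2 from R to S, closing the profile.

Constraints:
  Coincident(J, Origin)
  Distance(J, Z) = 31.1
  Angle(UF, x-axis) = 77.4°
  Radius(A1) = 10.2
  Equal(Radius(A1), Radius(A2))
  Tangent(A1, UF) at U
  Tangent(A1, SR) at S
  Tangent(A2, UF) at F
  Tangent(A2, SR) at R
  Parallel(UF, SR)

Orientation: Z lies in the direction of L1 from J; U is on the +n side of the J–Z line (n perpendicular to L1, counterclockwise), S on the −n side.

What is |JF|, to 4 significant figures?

32.73

The slot axis is L1's direction at 77.4°, so u = (cos 77.4°, sin 77.4°) = (0.2181, 0.9759) and n = (−sin 77.4°, cos 77.4°) = (-0.9759, 0.2181). J is at the origin and Z lies 31.1 along u from J, so Z = 31.1·u = (6.784, 30.35). Tangency of A1 to both parallel lines with radius 10.2 puts U and S at J ± 10.2·n: U = (-9.954, 2.225), S = (9.954, -2.225). Equal radii place F and R the same way about Z: F = Z + 10.2·n = (-3.170, 32.58), R = Z − 10.2·n = (16.74, 28.13). Then |JF| = |F − J| = 32.73.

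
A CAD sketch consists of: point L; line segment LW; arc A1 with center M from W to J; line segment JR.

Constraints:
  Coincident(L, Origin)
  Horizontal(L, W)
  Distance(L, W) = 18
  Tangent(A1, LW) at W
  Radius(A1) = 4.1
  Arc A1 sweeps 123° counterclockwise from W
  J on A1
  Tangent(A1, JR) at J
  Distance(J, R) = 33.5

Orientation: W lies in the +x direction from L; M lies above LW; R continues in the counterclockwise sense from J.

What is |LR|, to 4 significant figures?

34.58

L is at the origin; L and W share the same y with |LW| = 18.0 and W on the +x side, so W = (18.00, 0.000). Since A1 is tangent to LW there, MW ⟂ LW, so M = W + (0, 4.1) = (18.00, 4.100). On A1, W sits at bearing -90° from M; a 123° counterclockwise sweep puts J at bearing 33°, so J = M + 4.1·(cos 33°, sin 33°) = (21.44, 6.333). The tangent condition forces MJ to be normal to JR, so JR runs along (−sin 33°, cos 33°); with |JR| = 33.5, R = (3.193, 34.43). Then |LR| = |R − L| = 34.58.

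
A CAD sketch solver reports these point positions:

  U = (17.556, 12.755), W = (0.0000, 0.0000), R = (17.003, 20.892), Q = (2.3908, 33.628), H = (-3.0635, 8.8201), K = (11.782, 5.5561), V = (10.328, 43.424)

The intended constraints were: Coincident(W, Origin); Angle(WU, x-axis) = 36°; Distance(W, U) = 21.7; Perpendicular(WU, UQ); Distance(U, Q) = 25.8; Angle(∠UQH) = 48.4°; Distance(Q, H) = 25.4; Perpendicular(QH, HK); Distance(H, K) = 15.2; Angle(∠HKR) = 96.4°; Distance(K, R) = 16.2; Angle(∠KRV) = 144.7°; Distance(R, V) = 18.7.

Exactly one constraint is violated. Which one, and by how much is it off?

Distance(R, V) = 18.7 — off by 4.80.

W = (0.00, 0.00) ✓; WU at 36.00° ✓; |WU| = 21.70 ✓; ∠(WU, UQ) = 90.00° ✓; |UQ| = 25.80 ✓; ∠UQH = 48.40° ✓; |QH| = 25.40 ✓; ∠(QH, HK) = 90.00° ✓; |HK| = 15.20 ✓; ∠HKR = 96.40° ✓; |KR| = 16.20 ✓; ∠KRV = 144.7° ✓; |RV| = 23.50 ✗.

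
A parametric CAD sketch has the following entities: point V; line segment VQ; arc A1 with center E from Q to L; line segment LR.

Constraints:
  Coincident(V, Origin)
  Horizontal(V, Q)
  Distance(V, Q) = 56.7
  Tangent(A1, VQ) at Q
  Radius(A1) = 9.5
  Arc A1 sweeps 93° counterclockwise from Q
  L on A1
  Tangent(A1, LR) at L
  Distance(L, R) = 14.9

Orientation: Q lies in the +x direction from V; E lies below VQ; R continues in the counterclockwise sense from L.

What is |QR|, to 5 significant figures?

26.357

On A1, Q sits at bearing 90° from E; a 93° counterclockwise sweep puts L at bearing 183°, so L = E + 9.5·(cos 183°, sin 183°) = (47.213, -9.9972). Tangency of A1 to LR means the radius EL is perpendicular to LR, so LR runs along (−sin 183°, cos 183°); with |LR| = 14.9, R = (47.993, -24.877). Then |QR| = |R − Q| = 26.357.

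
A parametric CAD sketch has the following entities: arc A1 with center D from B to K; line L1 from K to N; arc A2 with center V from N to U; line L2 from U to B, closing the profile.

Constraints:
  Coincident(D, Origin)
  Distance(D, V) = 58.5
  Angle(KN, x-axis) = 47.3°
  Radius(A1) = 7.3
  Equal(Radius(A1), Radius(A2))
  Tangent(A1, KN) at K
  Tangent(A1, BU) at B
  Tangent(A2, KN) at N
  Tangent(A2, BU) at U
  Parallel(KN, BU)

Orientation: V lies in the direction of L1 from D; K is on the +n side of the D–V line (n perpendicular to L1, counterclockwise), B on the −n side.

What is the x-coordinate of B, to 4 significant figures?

5.365

D is at the origin and V lies 58.5 along u from D, so V = 58.5·u = (39.67, 42.99). Tangency of A1 to both parallel lines with radius 7.3 puts K and B at D ± 7.3·n: K = (-5.365, 4.951), B = (5.365, -4.951). So B.x = 5.365.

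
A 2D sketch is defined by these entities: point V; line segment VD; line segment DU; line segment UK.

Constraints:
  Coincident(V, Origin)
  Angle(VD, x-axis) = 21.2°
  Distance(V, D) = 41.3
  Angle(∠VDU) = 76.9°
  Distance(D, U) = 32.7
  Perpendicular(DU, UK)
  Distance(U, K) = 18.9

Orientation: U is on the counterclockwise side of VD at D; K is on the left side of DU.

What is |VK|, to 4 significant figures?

31.61

V is at the origin; VD runs at 21.2° with length 41.3, so D = 41.3·(cos 21.2°, sin 21.2°) = (38.50, 14.94). ∠VDU = 76.9°, so DU runs at 21.2° + (180° − 76.9°) = 124.3° from the x-axis; with |DU| = 32.7, U = D + 32.7·(cos 124.3°, sin 124.3°) = (20.08, 41.95). DU is perpendicular to UK; with |UK| = 18.9 on the left of DU, K = U + 18.9·(-0.8261, -0.5635) = (4.464, 31.30). Then |VK| = |K − V| = 31.61.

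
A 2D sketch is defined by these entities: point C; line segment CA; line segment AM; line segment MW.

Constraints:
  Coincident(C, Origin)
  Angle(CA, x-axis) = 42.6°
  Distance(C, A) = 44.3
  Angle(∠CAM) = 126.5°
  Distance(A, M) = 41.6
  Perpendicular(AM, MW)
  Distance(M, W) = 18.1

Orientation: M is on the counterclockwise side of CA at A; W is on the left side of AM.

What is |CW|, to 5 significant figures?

70.171

C is at the origin; CA runs at 42.6° with length 44.3, so A = 44.3·(cos 42.6°, sin 42.6°) = (32.609, 29.986). ∠CAM = 126.5°, so AM runs at 42.6° + (180° − 126.5°) = 96.100° from the x-axis; with |AM| = 41.6, M = A + 41.6·(cos 96.100°, sin 96.100°) = (28.189, 71.350). AM is perpendicular to MW; with |MW| = 18.1 on the left of AM, W = M + 18.1·(-0.99434, -0.10626) = (10.191, 69.427). Then |CW| = |W − C| = 70.171.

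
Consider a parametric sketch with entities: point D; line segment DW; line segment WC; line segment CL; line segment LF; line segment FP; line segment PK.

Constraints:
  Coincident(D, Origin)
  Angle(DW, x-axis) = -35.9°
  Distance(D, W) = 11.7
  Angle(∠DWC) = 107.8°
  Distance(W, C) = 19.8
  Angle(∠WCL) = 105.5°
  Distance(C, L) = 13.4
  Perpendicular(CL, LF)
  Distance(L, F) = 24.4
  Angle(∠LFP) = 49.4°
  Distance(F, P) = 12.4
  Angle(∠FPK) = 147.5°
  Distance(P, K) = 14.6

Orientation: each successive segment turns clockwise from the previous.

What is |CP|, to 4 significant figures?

16.81

The perpendicularity gives LF at right angles to CL, so LF runs at 87.40°; with |LF| = 24.4, F = (-8.953, -0.6980). ∠LFP = 49.4° gives FP at -43.20° from the x-axis; with |FP| = 12.4, P = (0.08596, -9.186). Then |CP| = |P − C| = 16.81.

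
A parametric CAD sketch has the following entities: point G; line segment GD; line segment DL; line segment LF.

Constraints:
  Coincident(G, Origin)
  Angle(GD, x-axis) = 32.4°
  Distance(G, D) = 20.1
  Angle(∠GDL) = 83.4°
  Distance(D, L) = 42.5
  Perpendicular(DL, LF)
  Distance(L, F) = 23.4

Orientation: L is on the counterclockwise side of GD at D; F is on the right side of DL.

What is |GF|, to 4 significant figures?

59.13

G is at the origin; GD runs at 32.4° with length 20.1, so D = 20.1·(cos 32.4°, sin 32.4°) = (16.97, 10.77). ∠GDL = 83.4°, so DL runs at 32.4° + (180° − 83.4°) = 129.0° from the x-axis; with |DL| = 42.5, L = D + 42.5·(cos 129.0°, sin 129.0°) = (-9.775, 43.80). DL is perpendicular to LF; with |LF| = 23.4 on the right of DL, F = L + 23.4·(0.7771, 0.6293) = (8.410, 58.52). Then |GF| = |F − G| = 59.13.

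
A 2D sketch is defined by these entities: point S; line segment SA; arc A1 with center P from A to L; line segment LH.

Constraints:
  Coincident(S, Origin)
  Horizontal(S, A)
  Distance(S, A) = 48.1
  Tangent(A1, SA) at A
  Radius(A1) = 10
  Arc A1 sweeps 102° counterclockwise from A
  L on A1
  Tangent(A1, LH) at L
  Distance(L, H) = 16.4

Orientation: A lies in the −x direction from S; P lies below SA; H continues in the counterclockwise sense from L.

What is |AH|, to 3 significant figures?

28.8

S is at the origin; S and A share the same y with |SA| = 48.1 and A on the −x side, so A = (-48.1, 0.00). The tangent condition forces PA to be normal to SA, so P = A + (0, -10) = (-48.1, -10.0). On A1, A sits at bearing 90° from P; a 102° counterclockwise sweep puts L at bearing 192°, so L = P + 10.0·(cos 192°, sin 192°) = (-57.9, -12.1). The tangent condition forces PL to be normal to LH, so LH runs along (−sin 192°, cos 192°); with |LH| = 16.4, H = (-54.5, -28.1). Then |AH| = |H − A| = 28.8.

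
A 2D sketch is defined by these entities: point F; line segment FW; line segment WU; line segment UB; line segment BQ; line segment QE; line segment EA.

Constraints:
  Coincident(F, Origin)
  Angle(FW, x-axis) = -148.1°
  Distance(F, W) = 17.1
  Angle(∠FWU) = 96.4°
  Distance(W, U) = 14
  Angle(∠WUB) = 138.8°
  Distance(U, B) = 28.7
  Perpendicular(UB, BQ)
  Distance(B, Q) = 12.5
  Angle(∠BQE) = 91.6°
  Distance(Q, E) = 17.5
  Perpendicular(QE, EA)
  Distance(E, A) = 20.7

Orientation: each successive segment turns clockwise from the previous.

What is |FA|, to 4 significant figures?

33.00

F is at the origin; FW runs at -148.1° with length 17.1, so W = (-14.52, -9.036). ∠FWU = 96.4° gives WU at 128.3° from the x-axis; with |WU| = 14.0, U = (-23.19, 1.951). ∠WUB = 138.8° gives UB at 87.10° from the x-axis; with |UB| = 28.7, B = (-21.74, 30.61). UB ⟂ BQ, so BQ runs at -2.900°; with |BQ| = 12.5, Q = (-9.258, 29.98). ∠BQE = 91.6° gives QE at -91.30° from the x-axis; with |QE| = 17.5, E = (-9.655, 12.49). The perpendicularity gives EA at right angles to QE, so EA runs at 178.7°; with |EA| = 20.7, A = (-30.35, 12.96). Then |FA| = |A − F| = 33.00.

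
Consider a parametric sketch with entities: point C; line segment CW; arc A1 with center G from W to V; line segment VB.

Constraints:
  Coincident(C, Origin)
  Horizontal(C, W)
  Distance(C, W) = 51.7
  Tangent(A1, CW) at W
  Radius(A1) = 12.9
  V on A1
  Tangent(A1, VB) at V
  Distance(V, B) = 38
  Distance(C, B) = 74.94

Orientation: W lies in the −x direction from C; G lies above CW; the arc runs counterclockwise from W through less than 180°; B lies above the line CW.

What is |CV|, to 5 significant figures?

43.287

C is at the origin; CW is horizontal with |CW| = 51.7 and W on the −x side, so W = (-51.700, 0.0000). Tangency of A1 to CW means the radius GW is perpendicular to CW, so G = W + (0, 12.9) = (-51.700, 12.900). Since GV ⟂ VB (tangency), |GB| = √(12.9² + 38.0²) = 40.130 regardless of where V sits on A1. So B lies on both circle(C, 74.94) and circle(G, 40.130); the above-CW intersection is B = (-52.971, 53.010). V is the foot of the tangent from B: V = (-39.622, 17.432).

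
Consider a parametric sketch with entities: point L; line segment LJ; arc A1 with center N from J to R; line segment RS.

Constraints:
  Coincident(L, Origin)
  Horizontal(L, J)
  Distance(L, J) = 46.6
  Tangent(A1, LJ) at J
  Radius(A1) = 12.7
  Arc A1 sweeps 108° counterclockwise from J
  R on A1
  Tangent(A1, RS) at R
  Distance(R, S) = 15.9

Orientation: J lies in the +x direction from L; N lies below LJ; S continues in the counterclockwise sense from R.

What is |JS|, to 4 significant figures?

32.54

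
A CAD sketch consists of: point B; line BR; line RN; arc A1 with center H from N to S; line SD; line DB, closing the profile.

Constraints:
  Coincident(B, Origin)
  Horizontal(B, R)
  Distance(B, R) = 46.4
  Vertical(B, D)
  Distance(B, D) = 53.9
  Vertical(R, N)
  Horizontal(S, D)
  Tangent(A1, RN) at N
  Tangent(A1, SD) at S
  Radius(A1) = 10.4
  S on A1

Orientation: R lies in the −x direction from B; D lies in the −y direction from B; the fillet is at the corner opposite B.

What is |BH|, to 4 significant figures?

56.46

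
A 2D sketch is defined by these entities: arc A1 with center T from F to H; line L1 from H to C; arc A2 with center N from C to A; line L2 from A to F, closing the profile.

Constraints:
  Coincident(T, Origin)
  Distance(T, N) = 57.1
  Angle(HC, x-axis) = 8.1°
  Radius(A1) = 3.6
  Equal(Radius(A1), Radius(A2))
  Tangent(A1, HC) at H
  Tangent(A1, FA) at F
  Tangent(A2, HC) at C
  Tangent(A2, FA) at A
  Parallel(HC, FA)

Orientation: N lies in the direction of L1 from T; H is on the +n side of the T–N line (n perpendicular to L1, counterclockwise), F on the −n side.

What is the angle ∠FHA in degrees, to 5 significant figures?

82.813°

Tangency of A1 to both parallel lines with radius 3.6 puts H and F at T ± 3.6·n: H = (-0.50724, 3.5641), F = (0.50724, -3.5641). Equal radii place C and A the same way about N: C = N + 3.6·n = (56.023, 11.610), A = N − 3.6·n = (57.038, 4.4814). Then cos ∠FHA = HF·HA / (|HF||HA|), giving 82.813°.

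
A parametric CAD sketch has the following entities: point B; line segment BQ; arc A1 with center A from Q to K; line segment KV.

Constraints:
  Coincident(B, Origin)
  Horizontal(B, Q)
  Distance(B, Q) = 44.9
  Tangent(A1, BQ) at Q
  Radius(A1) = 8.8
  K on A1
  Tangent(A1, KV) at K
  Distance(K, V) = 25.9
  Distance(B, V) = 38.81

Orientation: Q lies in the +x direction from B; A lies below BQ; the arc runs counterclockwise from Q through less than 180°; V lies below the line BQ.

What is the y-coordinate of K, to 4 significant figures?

-5.141

Checks: |AK| = 8.800 ✓; ∠(AK, KV) = 90.00° ✓; |KV| = 25.90 ✓; |BV| = 38.81 ✓.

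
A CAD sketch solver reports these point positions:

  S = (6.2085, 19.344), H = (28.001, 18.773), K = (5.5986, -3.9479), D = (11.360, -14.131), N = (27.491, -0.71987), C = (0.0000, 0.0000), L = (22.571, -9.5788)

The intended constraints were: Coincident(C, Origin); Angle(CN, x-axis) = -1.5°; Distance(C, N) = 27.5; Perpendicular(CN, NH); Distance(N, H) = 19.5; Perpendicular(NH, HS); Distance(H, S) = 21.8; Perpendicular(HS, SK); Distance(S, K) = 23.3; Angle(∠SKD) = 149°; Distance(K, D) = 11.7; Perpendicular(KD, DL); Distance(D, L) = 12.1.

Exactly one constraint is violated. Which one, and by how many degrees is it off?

Perpendicular(KD, DL) — off by 7.40°.

C = (0.00, 0.00) ✓; CN at -1.500° ✓; |CN| = 27.50 ✓; ∠(CN, NH) = 90.00° ✓; |NH| = 19.50 ✓; ∠(NH, HS) = 90.00° ✓; |HS| = 21.80 ✓; ∠(HS, SK) = 90.00° ✓; |SK| = 23.30 ✓; ∠SKD = 149.0° ✓; |KD| = 11.70 ✓; ∠(KD, DL) = 82.60° ✗; |DL| = 12.10 ✓.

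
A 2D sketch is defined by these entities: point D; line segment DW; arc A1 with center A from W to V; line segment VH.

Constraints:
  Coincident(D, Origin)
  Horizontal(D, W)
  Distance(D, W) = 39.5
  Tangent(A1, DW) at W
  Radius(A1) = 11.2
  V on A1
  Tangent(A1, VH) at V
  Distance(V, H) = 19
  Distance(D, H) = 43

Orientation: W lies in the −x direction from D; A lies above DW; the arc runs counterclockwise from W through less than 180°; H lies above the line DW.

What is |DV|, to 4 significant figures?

30.79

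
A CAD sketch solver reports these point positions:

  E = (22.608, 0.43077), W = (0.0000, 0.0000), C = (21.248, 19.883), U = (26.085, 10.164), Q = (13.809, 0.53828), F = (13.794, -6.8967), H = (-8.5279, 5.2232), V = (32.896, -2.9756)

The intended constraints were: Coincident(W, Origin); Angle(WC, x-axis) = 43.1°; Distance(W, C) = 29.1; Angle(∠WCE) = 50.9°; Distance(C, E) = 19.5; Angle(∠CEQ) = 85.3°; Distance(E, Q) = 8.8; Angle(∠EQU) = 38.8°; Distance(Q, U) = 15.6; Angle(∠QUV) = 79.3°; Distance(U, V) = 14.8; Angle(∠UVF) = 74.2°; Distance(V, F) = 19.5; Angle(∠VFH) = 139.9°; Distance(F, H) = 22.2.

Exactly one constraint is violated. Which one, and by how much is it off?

Distance(F, H) = 22.2 — off by 3.20.

W = (0.00, 0.00) ✓; WC at 43.10° ✓; |WC| = 29.10 ✓; ∠WCE = 50.90° ✓; |CE| = 19.50 ✓; ∠CEQ = 85.30° ✓; |EQ| = 8.800 ✓; ∠EQU = 38.80° ✓; |QU| = 15.60 ✓; ∠QUV = 79.30° ✓; |UV| = 14.80 ✓; ∠UVF = 74.20° ✓; |VF| = 19.50 ✓; ∠VFH = 139.9° ✓; |FH| = 25.40 ✗.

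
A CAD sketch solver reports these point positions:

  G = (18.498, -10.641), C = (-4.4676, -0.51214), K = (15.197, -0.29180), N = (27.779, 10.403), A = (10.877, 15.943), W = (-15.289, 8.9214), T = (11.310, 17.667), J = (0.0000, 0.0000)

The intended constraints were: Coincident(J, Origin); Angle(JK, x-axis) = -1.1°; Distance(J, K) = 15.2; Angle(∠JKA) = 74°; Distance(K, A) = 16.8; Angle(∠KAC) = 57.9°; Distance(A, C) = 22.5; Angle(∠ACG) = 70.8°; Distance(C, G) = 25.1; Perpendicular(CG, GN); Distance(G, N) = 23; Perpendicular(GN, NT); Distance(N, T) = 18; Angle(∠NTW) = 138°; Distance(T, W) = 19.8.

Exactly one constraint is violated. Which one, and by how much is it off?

Distance(T, W) = 19.8 — off by 8.20.

J = (0.00, 0.00) ✓; JK at -1.100° ✓; |JK| = 15.20 ✓; ∠JKA = 74.00° ✓; |KA| = 16.80 ✓; ∠KAC = 57.90° ✓; |AC| = 22.50 ✓; ∠ACG = 70.80° ✓; |CG| = 25.10 ✓; ∠(CG, GN) = 90.00° ✓; |GN| = 23.00 ✓; ∠(GN, NT) = 90.00° ✓; |NT| = 18.00 ✓; ∠NTW = 138.0° ✓; |TW| = 28.00 ✗.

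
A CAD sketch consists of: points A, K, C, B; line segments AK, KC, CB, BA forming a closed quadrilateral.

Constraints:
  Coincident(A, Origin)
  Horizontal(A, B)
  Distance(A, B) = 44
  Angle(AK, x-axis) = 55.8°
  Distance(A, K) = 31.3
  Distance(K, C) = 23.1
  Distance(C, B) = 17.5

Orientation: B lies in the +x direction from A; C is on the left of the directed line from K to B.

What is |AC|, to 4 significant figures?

42.24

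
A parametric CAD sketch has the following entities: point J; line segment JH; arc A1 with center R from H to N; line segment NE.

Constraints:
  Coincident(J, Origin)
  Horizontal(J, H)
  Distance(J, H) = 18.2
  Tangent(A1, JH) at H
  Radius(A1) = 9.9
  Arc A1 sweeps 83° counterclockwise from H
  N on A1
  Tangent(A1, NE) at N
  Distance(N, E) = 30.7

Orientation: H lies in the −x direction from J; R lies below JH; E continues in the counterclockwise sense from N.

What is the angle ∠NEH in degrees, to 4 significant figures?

12.11°

On A1, H sits at bearing 90° from R; an 83° counterclockwise sweep puts N at bearing 173°, so N = R + 9.9·(cos 173°, sin 173°) = (-28.03, -8.693). A1 meets NE tangentially, so RN is at right angles to NE, so NE runs along (−sin 173°, cos 173°); with |NE| = 30.7, E = (-31.77, -39.16). Then cos ∠NEH = EN·EH / (|EN||EH|), giving 12.11°.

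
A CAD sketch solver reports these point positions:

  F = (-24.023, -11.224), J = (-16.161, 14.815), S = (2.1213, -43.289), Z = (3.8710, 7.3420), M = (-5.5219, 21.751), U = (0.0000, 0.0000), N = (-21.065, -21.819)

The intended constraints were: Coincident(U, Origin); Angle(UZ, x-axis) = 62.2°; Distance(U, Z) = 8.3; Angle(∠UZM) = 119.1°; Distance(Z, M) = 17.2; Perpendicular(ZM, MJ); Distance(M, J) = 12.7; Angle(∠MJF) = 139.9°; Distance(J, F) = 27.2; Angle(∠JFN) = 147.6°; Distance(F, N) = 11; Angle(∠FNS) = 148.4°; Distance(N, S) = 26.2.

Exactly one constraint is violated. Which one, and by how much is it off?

Distance(N, S) = 26.2 — off by 5.40.

U = (0.00, 0.00) ✓; UZ at 62.20° ✓; |UZ| = 8.300 ✓; ∠UZM = 119.1° ✓; |ZM| = 17.20 ✓; ∠(ZM, MJ) = 90.00° ✓; |MJ| = 12.70 ✓; ∠MJF = 139.9° ✓; |JF| = 27.20 ✓; ∠JFN = 147.6° ✓; |FN| = 11.00 ✓; ∠FNS = 148.4° ✓; |NS| = 31.60 ✗.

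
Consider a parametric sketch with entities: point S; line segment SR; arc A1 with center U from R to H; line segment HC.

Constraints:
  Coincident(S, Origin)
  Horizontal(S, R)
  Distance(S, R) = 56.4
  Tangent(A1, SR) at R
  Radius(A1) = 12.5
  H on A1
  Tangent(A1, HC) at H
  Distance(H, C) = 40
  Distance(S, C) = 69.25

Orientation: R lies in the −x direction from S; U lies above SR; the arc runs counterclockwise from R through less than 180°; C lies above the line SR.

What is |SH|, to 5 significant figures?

45.728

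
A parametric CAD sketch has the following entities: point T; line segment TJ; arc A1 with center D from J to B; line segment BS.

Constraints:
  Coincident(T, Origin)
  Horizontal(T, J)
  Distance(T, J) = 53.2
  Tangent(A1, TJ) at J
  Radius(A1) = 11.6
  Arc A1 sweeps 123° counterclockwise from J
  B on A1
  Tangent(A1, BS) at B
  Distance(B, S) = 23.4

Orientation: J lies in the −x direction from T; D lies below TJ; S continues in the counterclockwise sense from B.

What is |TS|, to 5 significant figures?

62.673

T is at the origin; TJ is horizontal with |TJ| = 53.2 and J on the −x side, so J = (-53.200, 0.0000). The tangent condition forces DJ to be normal to TJ, so D = J + (0, -11.6) = (-53.200, -11.600). On A1, J sits at bearing 90° from D; a 123° counterclockwise sweep puts B at bearing 213°, so B = D + 11.6·(cos 213°, sin 213°) = (-62.929, -17.918). The tangent condition forces DB to be normal to BS, so BS runs along (−sin 213°, cos 213°); with |BS| = 23.4, S = (-50.184, -37.543). Then |TS| = |S − T| = 62.673.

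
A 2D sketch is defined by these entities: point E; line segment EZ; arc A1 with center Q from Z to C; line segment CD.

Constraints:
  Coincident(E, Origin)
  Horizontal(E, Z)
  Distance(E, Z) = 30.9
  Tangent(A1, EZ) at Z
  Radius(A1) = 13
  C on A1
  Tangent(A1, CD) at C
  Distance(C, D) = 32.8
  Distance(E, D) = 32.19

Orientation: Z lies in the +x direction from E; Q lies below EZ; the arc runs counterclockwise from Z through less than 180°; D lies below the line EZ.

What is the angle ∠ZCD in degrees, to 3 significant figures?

153°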